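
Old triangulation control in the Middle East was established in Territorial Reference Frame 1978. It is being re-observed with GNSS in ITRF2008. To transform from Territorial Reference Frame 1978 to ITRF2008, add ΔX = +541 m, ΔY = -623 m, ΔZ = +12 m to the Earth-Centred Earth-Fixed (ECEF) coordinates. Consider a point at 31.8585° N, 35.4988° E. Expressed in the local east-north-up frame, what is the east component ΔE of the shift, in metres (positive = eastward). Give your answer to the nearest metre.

ΔE = -821 m

At φ = 31.8585°, λ = 35.4988°: sin φ = 0.527823, cos φ = 0.849354, sin λ = 0.580686, cos λ = 0.814128.
ΔE = −sin λ·ΔX + cos λ·ΔY = −(0.580686)·(541) + (0.814128)·(-623) = -821.35 m.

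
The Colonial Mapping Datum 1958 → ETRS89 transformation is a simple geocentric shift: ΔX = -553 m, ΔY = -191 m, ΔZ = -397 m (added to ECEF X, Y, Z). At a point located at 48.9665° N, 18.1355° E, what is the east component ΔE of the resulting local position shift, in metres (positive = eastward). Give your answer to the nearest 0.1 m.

ΔE = -9.4 m

The local east axis at (φ, λ) is (−sin λ, cos λ, 0), so ΔE = −sin(18.1355°)·(-553) + cos(18.1355°)·(-191) = -9.38 m.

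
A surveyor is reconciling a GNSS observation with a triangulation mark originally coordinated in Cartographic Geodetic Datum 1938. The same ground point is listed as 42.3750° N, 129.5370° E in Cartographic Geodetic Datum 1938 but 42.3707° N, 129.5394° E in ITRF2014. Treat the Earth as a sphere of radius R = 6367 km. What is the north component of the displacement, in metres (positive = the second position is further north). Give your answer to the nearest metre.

Δφ = 42.3707° − 42.3750° = -0.0043°; Δλ = 129.5394° − 129.5370° = +0.0024°.
1° along a meridian = πR/180 = 111125 m.
ΔN = Δφ × 111125 = -477.8 m; ΔE = Δλ × 111125 × cos(42.3750°) = +0.0024 × 111125 × 0.738749 = 197.0 m.

ΔN = -478 m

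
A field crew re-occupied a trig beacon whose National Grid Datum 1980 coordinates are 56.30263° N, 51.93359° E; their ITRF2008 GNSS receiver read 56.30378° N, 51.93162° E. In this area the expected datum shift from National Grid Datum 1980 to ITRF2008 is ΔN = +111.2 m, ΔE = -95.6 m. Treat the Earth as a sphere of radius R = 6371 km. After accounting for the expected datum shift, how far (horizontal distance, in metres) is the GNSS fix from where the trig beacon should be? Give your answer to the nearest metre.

Observed coordinate differences: Δφ = +0.00115°, Δλ = -0.00197°.
Converting to metres (1° lat = 111195 m, cos φ = 0.554806): observed ΔN = 127.9 m, observed ΔE = -121.5 m.
Subtracting the expected shift leaves a residual of 127.9 − (111.2) = 16.7 m north and -121.5 − (-95.6) = -25.9 m east.
Residual distance = √(16.7² + (-25.9)²) = 30.8 m.

31 m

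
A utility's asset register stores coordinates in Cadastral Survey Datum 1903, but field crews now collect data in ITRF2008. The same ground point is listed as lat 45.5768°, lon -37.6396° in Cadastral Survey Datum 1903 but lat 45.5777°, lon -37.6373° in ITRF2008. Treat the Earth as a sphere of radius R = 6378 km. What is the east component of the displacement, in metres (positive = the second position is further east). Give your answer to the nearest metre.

Δφ = 45.5777° − 45.5768° = +0.0009°; Δλ = -37.6373° − -37.6396° = +0.0023°.
1° along a meridian = πR/180 = 111317 m.
ΔN = Δφ × 111317 = 100.2 m; ΔE = Δλ × 111317 × cos(45.5768°) = +0.0023 × 111317 × 0.699953 = 179.2 m.

ΔE = 179 m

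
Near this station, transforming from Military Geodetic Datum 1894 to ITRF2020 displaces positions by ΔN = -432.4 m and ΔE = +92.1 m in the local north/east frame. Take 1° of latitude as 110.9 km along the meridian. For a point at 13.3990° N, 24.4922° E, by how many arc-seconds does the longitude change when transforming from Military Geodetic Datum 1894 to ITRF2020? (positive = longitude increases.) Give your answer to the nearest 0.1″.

Δλ = 3.1″

At latitude 13.3990°, cos φ = 0.972780.
1° of longitude at this latitude = 110.9 × cos φ = 107.88 km, so Δλ = 92.1 / 107881.3 = 0.0008537° = 3.073″.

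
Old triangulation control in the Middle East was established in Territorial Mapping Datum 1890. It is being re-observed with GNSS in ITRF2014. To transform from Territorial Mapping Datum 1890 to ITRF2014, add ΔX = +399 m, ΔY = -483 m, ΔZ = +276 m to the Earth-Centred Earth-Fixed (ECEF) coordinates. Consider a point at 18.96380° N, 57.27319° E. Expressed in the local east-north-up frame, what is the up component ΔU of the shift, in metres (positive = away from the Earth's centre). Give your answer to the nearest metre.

ΔU = -91 m

At φ = 18.96380°, λ = 57.27319°: sin φ = 0.324971, cos φ = 0.945724, sin λ = 0.841258, cos λ = 0.540634.
ΔU = cos φ cos λ·ΔX + cos φ sin λ·ΔY + sin φ·ΔZ = (0.945724)(0.540634)(399) + (0.945724)(0.841258)(-483) + (0.324971)(276) = -90.58 m.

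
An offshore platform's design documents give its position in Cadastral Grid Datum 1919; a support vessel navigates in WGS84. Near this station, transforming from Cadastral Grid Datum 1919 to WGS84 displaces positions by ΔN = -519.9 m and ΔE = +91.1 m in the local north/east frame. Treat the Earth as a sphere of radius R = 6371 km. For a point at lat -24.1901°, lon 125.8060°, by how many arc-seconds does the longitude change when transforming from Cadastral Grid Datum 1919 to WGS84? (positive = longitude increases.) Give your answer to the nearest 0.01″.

Δλ = 3.23″

At latitude -24.1901°, cos φ = 0.912191.
One radian of longitude at latitude φ spans R cos φ, so Δλ = ΔE / (R cos φ) = 91.1 / (6371000 × 0.912191) = 1.5676e-05 rad = 3.233″.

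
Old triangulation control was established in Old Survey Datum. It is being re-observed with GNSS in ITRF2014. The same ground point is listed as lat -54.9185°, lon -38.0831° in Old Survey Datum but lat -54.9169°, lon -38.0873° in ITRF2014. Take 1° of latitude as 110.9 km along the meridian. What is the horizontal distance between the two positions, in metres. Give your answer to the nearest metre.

321 m

Δφ = -54.9169° − -54.9185° = +0.0016°; Δλ = -38.0873° − -38.0831° = -0.0042°.
ΔN = Δφ × 110900 = 177.4 m; ΔE = Δλ × 110900 × cos(-54.9185°) = -0.0042 × 110900 × 0.574741 = -267.7 m.
Distance = √(ΔE² + ΔN²) = √((-267.7)² + 177.4²) = 321.2 m.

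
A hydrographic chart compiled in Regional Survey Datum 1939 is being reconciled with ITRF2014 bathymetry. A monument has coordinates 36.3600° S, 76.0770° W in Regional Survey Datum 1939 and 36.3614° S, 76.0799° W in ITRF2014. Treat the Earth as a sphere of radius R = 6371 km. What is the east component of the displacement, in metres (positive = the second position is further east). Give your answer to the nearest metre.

Δφ = -36.3614° − -36.3600° = -0.0014°; Δλ = -76.0799° − -76.0770° = -0.0029°.
1° along a meridian = πR/180 = 111195 m.
ΔN = Δφ × 111195 = -155.7 m; ΔE = Δλ × 111195 × cos(-36.3600°) = -0.0029 × 111195 × 0.805308 = -259.7 m.

ΔE = -260 m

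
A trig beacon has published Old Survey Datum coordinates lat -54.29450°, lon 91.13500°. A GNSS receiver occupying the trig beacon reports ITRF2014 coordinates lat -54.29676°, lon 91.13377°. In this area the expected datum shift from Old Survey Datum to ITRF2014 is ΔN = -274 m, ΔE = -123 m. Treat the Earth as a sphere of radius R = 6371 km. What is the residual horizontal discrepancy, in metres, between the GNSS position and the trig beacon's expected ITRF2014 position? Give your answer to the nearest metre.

49 m

Observed coordinate differences: Δφ = -0.00226°, Δλ = -0.00123°.
Converting to metres (1° lat = 111195 m, cos φ = 0.583619): observed ΔN = -251.3 m, observed ΔE = -79.8 m.
Subtracting the expected shift leaves a residual of -251.3 − (-274) = 22.7 m north and -79.8 − (-123) = 43.2 m east.
Residual distance = √(22.7² + 43.2²) = 48.8 m.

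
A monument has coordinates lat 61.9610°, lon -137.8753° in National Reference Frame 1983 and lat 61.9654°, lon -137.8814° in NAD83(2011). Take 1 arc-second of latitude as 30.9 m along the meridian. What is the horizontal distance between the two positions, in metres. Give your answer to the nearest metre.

Δφ = 61.9654° − 61.9610° = +0.0044°; Δλ = -137.8814° − -137.8753° = -0.0061°.
1° of latitude = 3600 × 30.90 = 111240 m.
ΔN = Δφ × 111240 = 489.5 m; ΔE = Δλ × 111240 × cos(61.9610°) = -0.0061 × 111240 × 0.470072 = -319.0 m.
Distance = √(ΔE² + ΔN²) = √((-319.0)² + 489.5²) = 584.2 m.

584 m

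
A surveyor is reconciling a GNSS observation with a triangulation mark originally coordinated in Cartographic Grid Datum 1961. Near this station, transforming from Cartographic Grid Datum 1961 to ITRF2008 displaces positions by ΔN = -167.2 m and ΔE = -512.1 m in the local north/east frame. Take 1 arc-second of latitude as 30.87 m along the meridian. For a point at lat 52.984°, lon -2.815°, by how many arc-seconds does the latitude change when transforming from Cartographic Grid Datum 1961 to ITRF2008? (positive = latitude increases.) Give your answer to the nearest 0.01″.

1″ of latitude = 30.87 m, so Δφ = -167.2 / 30.87 = -5.416″.

Δφ = -5.42″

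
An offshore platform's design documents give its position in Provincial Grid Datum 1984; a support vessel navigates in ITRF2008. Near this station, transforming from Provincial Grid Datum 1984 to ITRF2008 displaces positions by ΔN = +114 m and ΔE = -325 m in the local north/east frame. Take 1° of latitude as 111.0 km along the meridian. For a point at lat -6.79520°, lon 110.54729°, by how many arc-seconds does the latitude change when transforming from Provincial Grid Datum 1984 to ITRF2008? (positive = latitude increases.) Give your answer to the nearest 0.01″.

1° of latitude = 111.0 km, so Δφ = 114.0 / 111000 = 0.0010270° = 3.697″.

Δφ = 3.70″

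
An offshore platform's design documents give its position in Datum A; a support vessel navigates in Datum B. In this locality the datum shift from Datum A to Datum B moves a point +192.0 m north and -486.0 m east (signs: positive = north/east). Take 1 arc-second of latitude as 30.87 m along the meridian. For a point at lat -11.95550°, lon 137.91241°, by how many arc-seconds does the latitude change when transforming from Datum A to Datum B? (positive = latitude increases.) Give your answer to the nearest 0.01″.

1″ of latitude = 30.87 m, so Δφ = 192.0 / 30.87 = 6.220″.

Δφ = 6.22″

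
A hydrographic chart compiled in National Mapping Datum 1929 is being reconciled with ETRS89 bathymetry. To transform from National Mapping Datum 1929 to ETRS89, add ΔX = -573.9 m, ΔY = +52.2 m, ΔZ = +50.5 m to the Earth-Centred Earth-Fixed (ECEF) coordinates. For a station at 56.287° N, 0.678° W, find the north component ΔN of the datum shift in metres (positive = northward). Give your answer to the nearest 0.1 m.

ΔN = 505.9 m

At φ = 56.287°, λ = -0.678°: sin φ = 0.831828, cos φ = 0.555033, sin λ = -0.011833, cos λ = 0.999930.
ΔN = −sin φ cos λ·ΔX − sin φ sin λ·ΔY + cos φ·ΔZ = −(0.831828)(0.999930)(-573.9) − (0.831828)(-0.011833)(52.2) + (0.555033)(50.5) = 505.90 m.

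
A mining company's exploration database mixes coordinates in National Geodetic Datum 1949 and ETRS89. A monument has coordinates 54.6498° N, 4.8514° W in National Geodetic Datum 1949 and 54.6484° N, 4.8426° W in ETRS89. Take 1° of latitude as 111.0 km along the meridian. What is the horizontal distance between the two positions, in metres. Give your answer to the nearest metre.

Δφ = 54.6484° − 54.6498° = -0.0014°; Δλ = -4.8426° − -4.8514° = +0.0088°.
ΔN = Δφ × 111000 = -155.4 m; ΔE = Δλ × 111000 × cos(54.6498°) = +0.0088 × 111000 × 0.578572 = 565.1 m.
Distance = √(ΔE² + ΔN²) = √(565.1² + (-155.4)²) = 586.1 m.

586 m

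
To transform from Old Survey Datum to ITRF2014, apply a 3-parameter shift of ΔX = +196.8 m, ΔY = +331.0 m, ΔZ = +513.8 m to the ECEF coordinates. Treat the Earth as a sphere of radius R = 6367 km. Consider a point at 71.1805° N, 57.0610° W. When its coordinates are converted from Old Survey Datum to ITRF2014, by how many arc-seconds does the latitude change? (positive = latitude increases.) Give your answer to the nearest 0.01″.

Δφ = 10.61″

sin φ = 0.946540, cos φ = 0.322588, sin λ = -0.839250, cos λ = 0.543746.
North component: ΔN = −sin φ cos λ·ΔX − sin φ sin λ·ΔY + cos φ·ΔZ = −(0.946540)(0.543746)(196.8) − (0.946540)(-0.839250)(331.0) + (0.322588)(513.8) = 327.40 m.
1° of latitude spans πR/180 = 111125 m, so Δφ = 327.40 / 111125 × 3600 = 10.606″.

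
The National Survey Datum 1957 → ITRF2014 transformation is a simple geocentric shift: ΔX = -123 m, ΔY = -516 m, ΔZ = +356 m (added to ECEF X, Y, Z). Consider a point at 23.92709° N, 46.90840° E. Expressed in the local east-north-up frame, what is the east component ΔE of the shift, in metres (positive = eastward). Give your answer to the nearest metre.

At φ = 23.92709°, λ = 46.90840°: sin φ = 0.405574, cos φ = 0.914062, sin λ = 0.730262, cos λ = 0.683167.
ΔE = −sin λ·ΔX + cos λ·ΔY = −(0.730262)·(-123) + (0.683167)·(-516) = -262.69 m.

ΔE = -263 m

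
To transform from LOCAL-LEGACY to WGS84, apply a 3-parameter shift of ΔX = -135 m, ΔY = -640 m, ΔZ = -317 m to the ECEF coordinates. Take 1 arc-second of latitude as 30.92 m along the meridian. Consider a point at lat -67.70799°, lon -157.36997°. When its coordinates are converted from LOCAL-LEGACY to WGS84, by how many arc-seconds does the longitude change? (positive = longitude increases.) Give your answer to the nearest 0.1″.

sin φ = -0.925263, cos φ = 0.379327, sin λ = -0.384779, cos λ = -0.923009.
East component: ΔE = −sin λ·ΔX + cos λ·ΔY = −(-0.384779)(-135) + (-0.923009)(-640) = 538.78 m.
1° of latitude spans 3600 × 30.92 = 111312 m; at latitude φ, 1° of longitude spans that × cos φ = 42223.7 m, so Δλ = 538.78 / 42223.7 × 3600 = 45.937″.

Δλ = 45.9″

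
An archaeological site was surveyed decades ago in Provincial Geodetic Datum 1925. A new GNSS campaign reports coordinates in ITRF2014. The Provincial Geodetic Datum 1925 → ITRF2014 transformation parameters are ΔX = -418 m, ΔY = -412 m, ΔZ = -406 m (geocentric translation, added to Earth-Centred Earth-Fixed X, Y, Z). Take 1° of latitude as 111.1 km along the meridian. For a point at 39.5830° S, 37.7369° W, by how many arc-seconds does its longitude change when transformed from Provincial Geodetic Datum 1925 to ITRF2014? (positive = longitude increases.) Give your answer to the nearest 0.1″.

Δλ = -24.5″

sin φ = -0.637195, cos φ = 0.770702, sin λ = -0.612036, cos λ = 0.790830.
East component: ΔE = −sin λ·ΔX + cos λ·ΔY = −(-0.612036)(-418) + (0.790830)(-412) = -581.65 m.
1° of latitude spans 111100 m; at latitude φ, 1° of longitude spans that × cos φ = 85625.0 m, so Δλ = -581.65 / 85625.0 × 3600 = -24.455″.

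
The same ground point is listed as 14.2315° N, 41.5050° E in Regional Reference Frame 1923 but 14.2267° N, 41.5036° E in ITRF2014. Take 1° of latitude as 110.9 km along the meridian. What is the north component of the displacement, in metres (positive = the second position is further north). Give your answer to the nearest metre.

Δφ = 14.2267° − 14.2315° = -0.0048°; Δλ = 41.5036° − 41.5050° = -0.0014°.
ΔN = Δφ × 110900 = -532.3 m; ΔE = Δλ × 110900 × cos(14.2315°) = -0.0014 × 110900 × 0.969310 = -150.5 m.

ΔN = -532 m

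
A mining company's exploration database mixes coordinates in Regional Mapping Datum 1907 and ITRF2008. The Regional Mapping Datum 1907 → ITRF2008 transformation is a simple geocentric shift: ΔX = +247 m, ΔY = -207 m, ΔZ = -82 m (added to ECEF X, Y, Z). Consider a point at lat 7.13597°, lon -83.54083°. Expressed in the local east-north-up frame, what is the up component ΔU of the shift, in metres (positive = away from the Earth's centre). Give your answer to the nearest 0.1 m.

ΔU = 221.5 m

The local up (radial) axis is (cos φ cos λ, cos φ sin λ, sin φ), giving ΔU = 27.571 + 204.093 − 10.186 = 221.48 m.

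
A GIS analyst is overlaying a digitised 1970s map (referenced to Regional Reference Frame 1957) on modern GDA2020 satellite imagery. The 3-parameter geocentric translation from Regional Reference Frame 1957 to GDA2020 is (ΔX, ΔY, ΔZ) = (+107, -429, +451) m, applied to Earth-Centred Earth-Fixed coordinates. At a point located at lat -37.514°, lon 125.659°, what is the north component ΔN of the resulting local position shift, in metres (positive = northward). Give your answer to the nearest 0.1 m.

The local north axis is (−sin φ cos λ, −sin φ sin λ, cos φ), giving ΔN = -37.985 − 212.259 + 357.735 = 107.49 m.

ΔN = 107.5 m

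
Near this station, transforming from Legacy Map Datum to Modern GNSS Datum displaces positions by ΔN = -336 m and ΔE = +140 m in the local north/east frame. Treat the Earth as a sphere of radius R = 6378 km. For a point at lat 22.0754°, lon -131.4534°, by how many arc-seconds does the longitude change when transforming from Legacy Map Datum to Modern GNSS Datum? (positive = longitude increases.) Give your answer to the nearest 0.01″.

At latitude 22.0754°, cos φ = 0.926690.
One radian of longitude at latitude φ spans R cos φ, so Δλ = ΔE / (R cos φ) = 140.0 / (6378000 × 0.926690) = 2.3687e-05 rad = 4.886″.

Δλ = 4.89″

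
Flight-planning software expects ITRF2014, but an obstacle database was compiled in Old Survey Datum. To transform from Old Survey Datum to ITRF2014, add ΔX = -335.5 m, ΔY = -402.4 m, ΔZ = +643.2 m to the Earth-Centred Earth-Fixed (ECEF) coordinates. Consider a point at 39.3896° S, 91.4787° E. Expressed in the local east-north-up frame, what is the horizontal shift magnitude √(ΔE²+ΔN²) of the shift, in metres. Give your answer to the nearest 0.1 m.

At φ = -39.3896°, λ = 91.4787°: sin φ = -0.634590, cos φ = 0.772849, sin λ = 0.999667, cos λ = -0.025805.
ΔE = −sin λ·ΔX + cos λ·ΔY = −(0.999667)·(-335.5) + (-0.025805)·(-402.4) = 345.77 m.
ΔN = −sin φ cos λ·ΔX − sin φ sin λ·ΔY + cos φ·ΔZ = −(-0.634590)(-0.025805)(-335.5) − (-0.634590)(0.999667)(-402.4) + (0.772849)(643.2) = 247.32 m.
Horizontal magnitude = √(ΔE² + ΔN²) = √(345.77² + 247.32²) = 425.12 m.

425.1 m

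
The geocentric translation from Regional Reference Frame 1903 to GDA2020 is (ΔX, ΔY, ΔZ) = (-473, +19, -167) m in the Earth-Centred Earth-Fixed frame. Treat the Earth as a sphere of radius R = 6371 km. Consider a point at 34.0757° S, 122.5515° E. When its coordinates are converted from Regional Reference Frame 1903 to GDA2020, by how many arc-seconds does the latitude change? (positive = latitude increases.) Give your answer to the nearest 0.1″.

sin φ = -0.560288, cos φ = 0.828298, sin λ = 0.842908, cos λ = -0.538057.
North component: ΔN = −sin φ cos λ·ΔX − sin φ sin λ·ΔY + cos φ·ΔZ = −(-0.560288)(-0.538057)(-473) − (-0.560288)(0.842908)(19) + (0.828298)(-167) = 13.24 m.
1° of latitude spans πR/180 = 111195 m, so Δφ = 13.24 / 111195 × 3600 = 0.429″.

Δφ = 0.4″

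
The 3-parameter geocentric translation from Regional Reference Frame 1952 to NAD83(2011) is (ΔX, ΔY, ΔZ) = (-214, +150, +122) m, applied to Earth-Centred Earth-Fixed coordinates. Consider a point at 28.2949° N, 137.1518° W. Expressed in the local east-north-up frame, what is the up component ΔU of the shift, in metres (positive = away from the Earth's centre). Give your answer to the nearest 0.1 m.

The local up (radial) axis is (cos φ cos λ, cos φ sin λ, sin φ), giving ΔU = 138.150 − 89.821 + 57.829 = 106.16 m.

ΔU = 106.2 m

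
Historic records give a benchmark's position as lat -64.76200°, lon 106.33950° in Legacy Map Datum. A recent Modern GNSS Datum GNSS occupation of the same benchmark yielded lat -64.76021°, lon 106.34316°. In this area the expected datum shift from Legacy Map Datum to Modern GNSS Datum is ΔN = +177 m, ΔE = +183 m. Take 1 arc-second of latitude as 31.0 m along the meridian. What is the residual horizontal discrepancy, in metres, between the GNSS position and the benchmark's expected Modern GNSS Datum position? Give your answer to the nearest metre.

Observed coordinate differences: Δφ = +0.00179°, Δλ = +0.00366°.
Converting to metres (1° lat = 111600 m, cos φ = 0.426379): observed ΔN = 199.8 m, observed ΔE = 174.2 m.
Subtracting the expected shift leaves a residual of 199.8 − (177) = 22.8 m north and 174.2 − (183) = -8.8 m east.
Residual distance = √(22.8² + (-8.8)²) = 24.4 m.

24 m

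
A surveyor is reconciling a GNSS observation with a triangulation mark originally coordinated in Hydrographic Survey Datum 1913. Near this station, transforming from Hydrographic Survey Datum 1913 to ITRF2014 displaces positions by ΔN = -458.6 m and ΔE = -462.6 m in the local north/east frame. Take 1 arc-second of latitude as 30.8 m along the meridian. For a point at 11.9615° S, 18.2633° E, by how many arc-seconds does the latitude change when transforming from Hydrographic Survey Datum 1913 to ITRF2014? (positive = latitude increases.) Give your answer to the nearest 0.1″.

1″ of latitude = 30.80 m, so Δφ = -458.6 / 30.80 = -14.890″.

Δφ = -14.9″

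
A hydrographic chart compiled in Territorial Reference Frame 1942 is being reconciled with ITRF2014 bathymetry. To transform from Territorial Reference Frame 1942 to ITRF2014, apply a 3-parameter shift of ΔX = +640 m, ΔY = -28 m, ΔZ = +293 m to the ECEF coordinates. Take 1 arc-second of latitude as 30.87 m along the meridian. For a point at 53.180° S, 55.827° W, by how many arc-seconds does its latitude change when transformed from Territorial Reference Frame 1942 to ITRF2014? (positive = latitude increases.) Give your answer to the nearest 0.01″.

sin φ = -0.800522, cos φ = 0.599303, sin λ = -0.827345, cos λ = 0.561694.
North component: ΔN = −sin φ cos λ·ΔX − sin φ sin λ·ΔY + cos φ·ΔZ = −(-0.800522)(0.561694)(640) − (-0.800522)(-0.827345)(-28) + (0.599303)(293) = 481.92 m.
1° of latitude spans 3600 × 30.87 = 111132 m, so Δφ = 481.92 / 111132 × 3600 = 15.611″.

Δφ = 15.61″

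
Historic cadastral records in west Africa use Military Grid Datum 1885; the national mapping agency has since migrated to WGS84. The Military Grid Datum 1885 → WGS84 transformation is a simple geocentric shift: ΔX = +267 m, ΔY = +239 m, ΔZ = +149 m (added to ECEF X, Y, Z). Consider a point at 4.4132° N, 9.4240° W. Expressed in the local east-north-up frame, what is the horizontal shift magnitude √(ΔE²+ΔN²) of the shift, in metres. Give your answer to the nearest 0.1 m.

308.8 m

At φ = 4.4132°, λ = -9.4240°: sin φ = 0.076949, cos φ = 0.997035, sin λ = -0.163739, cos λ = 0.986504.
ΔE = −sin λ·ΔX + cos λ·ΔY = −(-0.163739)·(267) + (0.986504)·(239) = 279.49 m.
ΔN = −sin φ cos λ·ΔX − sin φ sin λ·ΔY + cos φ·ΔZ = −(0.076949)(0.986504)(267) − (0.076949)(-0.163739)(239) + (0.997035)(149) = 131.30 m.
Horizontal magnitude = √(ΔE² + ΔN²) = √(279.49² + 131.30²) = 308.80 m.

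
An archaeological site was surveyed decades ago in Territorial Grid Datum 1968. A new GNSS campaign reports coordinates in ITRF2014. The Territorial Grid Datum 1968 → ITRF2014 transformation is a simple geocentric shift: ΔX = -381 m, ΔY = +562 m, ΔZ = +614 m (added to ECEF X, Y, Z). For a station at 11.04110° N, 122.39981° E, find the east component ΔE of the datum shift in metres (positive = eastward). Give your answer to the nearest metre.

At φ = 11.04110°, λ = 122.39981°: sin φ = 0.191513, cos φ = 0.981490, sin λ = 0.844330, cos λ = -0.535824.
ΔE = −sin λ·ΔX + cos λ·ΔY = −(0.844330)·(-381) + (-0.535824)·(562) = 20.56 m.

ΔE = 21 m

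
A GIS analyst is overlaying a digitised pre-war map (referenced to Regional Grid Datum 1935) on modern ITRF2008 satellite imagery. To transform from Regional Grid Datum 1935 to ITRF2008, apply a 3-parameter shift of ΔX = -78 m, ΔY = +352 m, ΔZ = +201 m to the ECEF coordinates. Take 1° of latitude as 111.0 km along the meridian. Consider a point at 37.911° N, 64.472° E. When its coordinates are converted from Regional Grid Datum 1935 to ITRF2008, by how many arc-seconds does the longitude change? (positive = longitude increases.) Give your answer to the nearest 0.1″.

Δλ = 9.1″

sin φ = 0.614437, cos φ = 0.788966, sin λ = 0.902375, cos λ = 0.430952.
East component: ΔE = −sin λ·ΔX + cos λ·ΔY = −(0.902375)(-78) + (0.430952)(352) = 222.08 m.
1° of latitude spans 111000 m; at latitude φ, 1° of longitude spans that × cos φ = 87575.2 m, so Δλ = 222.08 / 87575.2 × 3600 = 9.129″.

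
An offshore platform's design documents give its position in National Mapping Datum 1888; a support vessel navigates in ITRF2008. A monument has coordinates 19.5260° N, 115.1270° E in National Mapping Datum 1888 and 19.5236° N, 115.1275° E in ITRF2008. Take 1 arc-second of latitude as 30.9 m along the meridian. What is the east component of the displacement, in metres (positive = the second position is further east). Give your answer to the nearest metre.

Δφ = 19.5236° − 19.5260° = -0.0024°; Δλ = 115.1275° − 115.1270° = +0.0005°.
1° of latitude = 3600 × 30.90 = 111240 m.
ΔN = Δφ × 111240 = -267.0 m; ΔE = Δλ × 111240 × cos(19.5260°) = +0.0005 × 111240 × 0.942490 = 52.4 m.

ΔE = 52 m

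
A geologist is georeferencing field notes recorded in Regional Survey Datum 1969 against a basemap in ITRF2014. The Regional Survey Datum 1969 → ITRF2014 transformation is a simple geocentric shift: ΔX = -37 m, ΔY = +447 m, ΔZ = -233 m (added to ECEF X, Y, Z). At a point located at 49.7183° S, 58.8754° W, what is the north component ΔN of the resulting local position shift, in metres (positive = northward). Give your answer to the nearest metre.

ΔN = -457 m

At φ = -49.7183°, λ = -58.8754°: sin φ = -0.762875, cos φ = 0.646546, sin λ = -0.856045, cos λ = 0.516901.
ΔN = −sin φ cos λ·ΔX − sin φ sin λ·ΔY + cos φ·ΔZ = −(-0.762875)(0.516901)(-37) − (-0.762875)(-0.856045)(447) + (0.646546)(-233) = -457.15 m.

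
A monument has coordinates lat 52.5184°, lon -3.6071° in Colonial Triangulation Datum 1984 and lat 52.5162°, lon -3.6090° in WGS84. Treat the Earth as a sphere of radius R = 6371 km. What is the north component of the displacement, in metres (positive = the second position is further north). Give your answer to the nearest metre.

Δφ = 52.5162° − 52.5184° = -0.0022°; Δλ = -3.6090° − -3.6071° = -0.0019°.
1° along a meridian = πR/180 = 111195 m.
ΔN = Δφ × 111195 = -244.6 m; ΔE = Δλ × 111195 × cos(52.5184°) = -0.0019 × 111195 × 0.608507 = -128.6 m.

ΔN = -245 m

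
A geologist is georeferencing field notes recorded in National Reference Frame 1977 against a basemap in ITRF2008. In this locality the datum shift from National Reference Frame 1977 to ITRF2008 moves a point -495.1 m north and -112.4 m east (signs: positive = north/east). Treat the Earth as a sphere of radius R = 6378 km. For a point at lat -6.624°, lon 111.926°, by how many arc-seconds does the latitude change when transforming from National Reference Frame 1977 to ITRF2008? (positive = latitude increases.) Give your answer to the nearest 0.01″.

Δφ = -16.01″

On a sphere of radius R, 1 rad of latitude = R, so Δφ = ΔN / R = -495.1 / 6378000 = -7.7626e-05 rad = -16.012″.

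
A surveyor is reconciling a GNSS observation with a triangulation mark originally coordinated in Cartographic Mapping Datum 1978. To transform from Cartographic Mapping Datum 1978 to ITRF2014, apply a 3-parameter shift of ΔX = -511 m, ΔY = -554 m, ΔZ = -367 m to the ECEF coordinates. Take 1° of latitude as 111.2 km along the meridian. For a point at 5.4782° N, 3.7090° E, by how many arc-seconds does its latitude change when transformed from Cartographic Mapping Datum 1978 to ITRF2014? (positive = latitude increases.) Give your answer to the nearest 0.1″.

sin φ = 0.095467, cos φ = 0.995433, sin λ = 0.064689, cos λ = 0.997905.
North component: ΔN = −sin φ cos λ·ΔX − sin φ sin λ·ΔY + cos φ·ΔZ = −(0.095467)(0.997905)(-511) − (0.095467)(0.064689)(-554) + (0.995433)(-367) = -313.22 m.
1° of latitude spans 111200 m, so Δφ = -313.22 / 111200 × 3600 = -10.140″.

Δφ = -10.1″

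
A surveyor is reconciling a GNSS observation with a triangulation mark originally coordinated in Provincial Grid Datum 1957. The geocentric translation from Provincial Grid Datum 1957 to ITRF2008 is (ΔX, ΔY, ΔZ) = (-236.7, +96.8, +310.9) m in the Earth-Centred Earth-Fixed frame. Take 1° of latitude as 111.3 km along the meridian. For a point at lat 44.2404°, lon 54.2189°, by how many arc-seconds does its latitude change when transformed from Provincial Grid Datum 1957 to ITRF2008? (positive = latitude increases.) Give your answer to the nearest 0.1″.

sin φ = 0.697670, cos φ = 0.716419, sin λ = 0.811257, cos λ = 0.584690.
North component: ΔN = −sin φ cos λ·ΔX − sin φ sin λ·ΔY + cos φ·ΔZ = −(0.697670)(0.584690)(-236.7) − (0.697670)(0.811257)(96.8) + (0.716419)(310.9) = 264.50 m.
1° of latitude spans 111300 m, so Δφ = 264.50 / 111300 × 3600 = 8.555″.

Δφ = 8.6″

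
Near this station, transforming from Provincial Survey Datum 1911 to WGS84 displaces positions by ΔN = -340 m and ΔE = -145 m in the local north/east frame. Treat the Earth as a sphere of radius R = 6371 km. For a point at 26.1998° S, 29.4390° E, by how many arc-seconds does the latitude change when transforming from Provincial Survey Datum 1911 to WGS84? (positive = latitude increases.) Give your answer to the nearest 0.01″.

Δφ = -11.01″

On a sphere of radius R, 1 rad of latitude = R, so Δφ = ΔN / R = -340.0 / 6371000 = -5.3367e-05 rad = -11.008″.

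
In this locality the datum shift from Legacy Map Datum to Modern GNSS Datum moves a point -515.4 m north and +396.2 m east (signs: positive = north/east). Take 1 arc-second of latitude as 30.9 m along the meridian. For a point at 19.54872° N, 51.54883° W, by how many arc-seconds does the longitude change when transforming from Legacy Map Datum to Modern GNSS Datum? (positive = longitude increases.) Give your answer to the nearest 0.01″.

Δλ = 13.61″

At latitude 19.54872°, cos φ = 0.942357.
1″ of longitude at this latitude = 30.90 × cos φ = 29.1188 m, so Δλ = 396.2 / 29.1188 = 13.606″.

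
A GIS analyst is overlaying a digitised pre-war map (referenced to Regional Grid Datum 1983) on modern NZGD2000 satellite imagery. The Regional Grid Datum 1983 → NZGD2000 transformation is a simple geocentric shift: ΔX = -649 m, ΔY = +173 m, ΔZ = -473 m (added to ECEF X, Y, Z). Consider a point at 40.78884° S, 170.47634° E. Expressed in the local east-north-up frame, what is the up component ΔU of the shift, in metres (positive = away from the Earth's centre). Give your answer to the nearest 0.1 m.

ΔU = 815.3 m

At φ = -40.78884°, λ = 170.47634°: sin φ = -0.653273, cos φ = 0.757122, sin λ = 0.165455, cos λ = -0.986217.
ΔU = cos φ cos λ·ΔX + cos φ sin λ·ΔY + sin φ·ΔZ = (0.757122)(-0.986217)(-649) + (0.757122)(0.165455)(173) + (-0.653273)(-473) = 815.27 m.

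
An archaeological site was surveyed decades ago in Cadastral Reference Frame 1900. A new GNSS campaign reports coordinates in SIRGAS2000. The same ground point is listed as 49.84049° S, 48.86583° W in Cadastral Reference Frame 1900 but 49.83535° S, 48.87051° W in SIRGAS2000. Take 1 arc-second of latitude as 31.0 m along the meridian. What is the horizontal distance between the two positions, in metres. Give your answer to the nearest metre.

Δφ = -49.83535° − -49.84049° = +0.00514°; Δλ = -48.87051° − -48.86583° = -0.00468°.
1° of latitude = 3600 × 31.00 = 111600 m.
ΔN = Δφ × 111600 = 573.6 m; ΔE = Δλ × 111600 × cos(-49.84049°) = -0.00468 × 111600 × 0.644918 = -336.8 m.
Distance = √(ΔE² + ΔN²) = √((-336.8)² + 573.6²) = 665.2 m.

665 m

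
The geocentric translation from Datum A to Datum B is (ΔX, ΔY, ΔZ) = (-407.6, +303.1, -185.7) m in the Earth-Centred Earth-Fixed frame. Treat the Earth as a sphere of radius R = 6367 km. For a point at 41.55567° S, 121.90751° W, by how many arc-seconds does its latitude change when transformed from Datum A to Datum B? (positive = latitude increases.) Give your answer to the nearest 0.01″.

sin φ = -0.663347, cos φ = 0.748312, sin λ = -0.848902, cos λ = -0.528550.
North component: ΔN = −sin φ cos λ·ΔX − sin φ sin λ·ΔY + cos φ·ΔZ = −(-0.663347)(-0.528550)(-407.6) − (-0.663347)(-0.848902)(303.1) + (0.748312)(-185.7) = -166.73 m.
1° of latitude spans πR/180 = 111125 m, so Δφ = -166.73 / 111125 × 3600 = -5.401″.

Δφ = -5.40″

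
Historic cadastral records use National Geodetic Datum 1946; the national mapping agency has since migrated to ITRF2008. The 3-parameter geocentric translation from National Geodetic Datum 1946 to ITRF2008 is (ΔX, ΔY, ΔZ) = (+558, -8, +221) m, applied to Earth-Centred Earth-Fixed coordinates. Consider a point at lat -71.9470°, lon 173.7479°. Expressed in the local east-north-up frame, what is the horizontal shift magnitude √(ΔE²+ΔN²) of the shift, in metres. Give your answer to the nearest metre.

At φ = -71.9470°, λ = 173.7479°: sin φ = -0.950770, cos φ = 0.309897, sin λ = 0.108903, cos λ = -0.994052.
ΔE = −sin λ·ΔX + cos λ·ΔY = −(0.108903)·(558) + (-0.994052)·(-8) = -52.82 m.
ΔN = −sin φ cos λ·ΔX − sin φ sin λ·ΔY + cos φ·ΔZ = −(-0.950770)(-0.994052)(558) − (-0.950770)(0.108903)(-8) + (0.309897)(221) = -459.72 m.
Horizontal magnitude = √(ΔE² + ΔN²) = √((-52.82)² + (-459.72)²) = 462.74 m.

463 m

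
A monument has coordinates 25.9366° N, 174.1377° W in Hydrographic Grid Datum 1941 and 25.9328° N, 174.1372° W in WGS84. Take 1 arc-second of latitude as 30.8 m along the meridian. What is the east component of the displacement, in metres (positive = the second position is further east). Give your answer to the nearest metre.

Δφ = 25.9328° − 25.9366° = -0.0038°; Δλ = -174.1372° − -174.1377° = +0.0005°.
1° of latitude = 3600 × 30.80 = 110880 m.
ΔN = Δφ × 110880 = -421.3 m; ΔE = Δλ × 110880 × cos(25.9366°) = +0.0005 × 110880 × 0.899279 = 49.9 m.

ΔE = 50 m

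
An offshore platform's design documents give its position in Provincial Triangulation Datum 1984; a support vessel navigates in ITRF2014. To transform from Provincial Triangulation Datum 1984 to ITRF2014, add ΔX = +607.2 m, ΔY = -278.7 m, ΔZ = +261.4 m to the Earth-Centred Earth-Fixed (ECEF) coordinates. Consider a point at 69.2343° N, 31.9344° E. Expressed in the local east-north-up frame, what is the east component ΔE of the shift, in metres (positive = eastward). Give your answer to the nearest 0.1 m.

At φ = 69.2343°, λ = 31.9344°: sin φ = 0.935038, cos φ = 0.354547, sin λ = 0.528948, cos λ = 0.848654.
ΔE = −sin λ·ΔX + cos λ·ΔY = −(0.528948)·(607.2) + (0.848654)·(-278.7) = -557.70 m.

ΔE = -557.7 m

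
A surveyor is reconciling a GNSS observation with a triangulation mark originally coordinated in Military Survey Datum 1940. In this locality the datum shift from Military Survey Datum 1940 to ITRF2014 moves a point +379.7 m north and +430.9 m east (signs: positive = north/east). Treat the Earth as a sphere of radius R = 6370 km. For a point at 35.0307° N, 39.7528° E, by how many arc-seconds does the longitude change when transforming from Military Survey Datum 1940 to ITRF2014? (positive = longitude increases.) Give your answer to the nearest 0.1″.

At latitude 35.0307°, cos φ = 0.818845.
One radian of longitude at latitude φ spans R cos φ, so Δλ = ΔE / (R cos φ) = 430.9 / (6370000 × 0.818845) = 8.2611e-05 rad = 17.040″.

Δλ = 17.0″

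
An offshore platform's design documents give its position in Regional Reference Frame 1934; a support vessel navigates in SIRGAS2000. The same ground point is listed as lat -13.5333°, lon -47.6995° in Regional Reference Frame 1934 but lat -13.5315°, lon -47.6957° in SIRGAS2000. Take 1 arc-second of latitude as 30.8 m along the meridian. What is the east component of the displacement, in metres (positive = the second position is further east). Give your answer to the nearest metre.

ΔE = 410 m

Δφ = -13.5315° − -13.5333° = +0.0018°; Δλ = -47.6957° − -47.6995° = +0.0038°.
1° of latitude = 3600 × 30.80 = 110880 m.
ΔN = Δφ × 110880 = 199.6 m; ΔE = Δλ × 110880 × cos(-13.5333°) = +0.0038 × 110880 × 0.972234 = 409.6 m.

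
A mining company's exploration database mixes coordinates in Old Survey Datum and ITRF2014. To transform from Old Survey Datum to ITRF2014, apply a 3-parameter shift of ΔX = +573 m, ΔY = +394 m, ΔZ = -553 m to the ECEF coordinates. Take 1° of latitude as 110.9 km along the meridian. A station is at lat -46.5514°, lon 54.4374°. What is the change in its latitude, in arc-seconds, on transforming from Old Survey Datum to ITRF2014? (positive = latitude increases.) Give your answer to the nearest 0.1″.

sin φ = -0.725992, cos φ = 0.687704, sin λ = 0.813481, cos λ = 0.581592.
North component: ΔN = −sin φ cos λ·ΔX − sin φ sin λ·ΔY + cos φ·ΔZ = −(-0.725992)(0.581592)(573) − (-0.725992)(0.813481)(394) + (0.687704)(-553) = 94.33 m.
1° of latitude spans 110900 m, so Δφ = 94.33 / 110900 × 3600 = 3.062″.

Δφ = 3.1″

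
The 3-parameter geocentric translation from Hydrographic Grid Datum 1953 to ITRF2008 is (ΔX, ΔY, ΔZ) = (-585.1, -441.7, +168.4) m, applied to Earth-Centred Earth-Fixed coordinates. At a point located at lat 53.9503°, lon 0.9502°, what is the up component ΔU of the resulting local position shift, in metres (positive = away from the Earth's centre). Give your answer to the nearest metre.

At φ = 53.9503°, λ = 0.9502°: sin φ = 0.808507, cos φ = 0.588487, sin λ = 0.016583, cos λ = 0.999862.
ΔU = cos φ cos λ·ΔX + cos φ sin λ·ΔY + sin φ·ΔZ = (0.588487)(0.999862)(-585.1) + (0.588487)(0.016583)(-441.7) + (0.808507)(168.4) = -212.43 m.

ΔU = -212 m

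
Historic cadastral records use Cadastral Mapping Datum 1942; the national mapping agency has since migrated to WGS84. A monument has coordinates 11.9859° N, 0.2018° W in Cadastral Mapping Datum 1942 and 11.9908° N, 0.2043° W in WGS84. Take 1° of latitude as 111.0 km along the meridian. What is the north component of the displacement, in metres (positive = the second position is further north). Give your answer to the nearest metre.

ΔN = 544 m

Δφ = 11.9908° − 11.9859° = +0.0049°; Δλ = -0.2043° − -0.2018° = -0.0025°.
ΔN = Δφ × 111000 = 543.9 m; ΔE = Δλ × 111000 × cos(11.9859°) = -0.0025 × 111000 × 0.978199 = -271.5 m.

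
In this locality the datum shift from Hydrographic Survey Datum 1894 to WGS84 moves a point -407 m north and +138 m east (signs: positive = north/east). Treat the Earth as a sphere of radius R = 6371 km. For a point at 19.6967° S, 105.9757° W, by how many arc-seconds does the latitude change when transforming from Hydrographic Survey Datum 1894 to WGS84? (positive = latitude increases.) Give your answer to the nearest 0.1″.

Δφ = -13.2″

On a sphere of radius R, 1 rad of latitude = R, so Δφ = ΔN / R = -407.0 / 6371000 = -6.3883e-05 rad = -13.177″.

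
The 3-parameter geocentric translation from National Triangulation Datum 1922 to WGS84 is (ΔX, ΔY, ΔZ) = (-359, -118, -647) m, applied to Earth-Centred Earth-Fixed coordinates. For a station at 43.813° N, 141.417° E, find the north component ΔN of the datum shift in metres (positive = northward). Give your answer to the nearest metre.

ΔN = -610 m

At φ = 43.813°, λ = 141.417°: sin φ = 0.692307, cos φ = 0.721603, sin λ = 0.623648, cos λ = -0.781706.
ΔN = −sin φ cos λ·ΔX − sin φ sin λ·ΔY + cos φ·ΔZ = −(0.692307)(-0.781706)(-359) − (0.692307)(0.623648)(-118) + (0.721603)(-647) = -610.21 m.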